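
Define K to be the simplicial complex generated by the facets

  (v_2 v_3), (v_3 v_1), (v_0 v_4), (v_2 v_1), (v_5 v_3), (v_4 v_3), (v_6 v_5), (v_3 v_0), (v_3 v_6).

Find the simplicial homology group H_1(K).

H_1 = Z^3.

Take the total order v_0 < v_1 < v_2 < v_3 < v_4 < v_5 < v_6 on the vertex set. Then K (dimension 1) consists of the simplices:

  0-simplices (7): [v_0], [v_1], [v_2], [v_3], [v_4], [v_5], [v_6]
  1-simplices (9): [v_0,v_3], [v_0,v_4], [v_1,v_2], [v_1,v_3], [v_2,v_3], [v_3,v_4], [v_3,v_5], [v_3,v_6], [v_5,v_6]

Hence C_0 ≅ Z^7, C_1 ≅ Z^9.

∂_1: C_1 → C_0 maps an edge to its endpoints' difference, ∂[p,q] = q − p.
The resulting 7×9 matrix has rank 6, and its Smith normal form has invariant factors (1,1,1,1,1,1).

From H_k ≅ ker(∂_k) / im(∂_{k+1}) we obtain:

  H_1: rank ker ∂_1 − rank ∂_2 = (9 − 6) − 0 = 3, and there is no ∂_2, so H_1 = Z^3.

(K is a triangulation of a wedge of 3 circles.)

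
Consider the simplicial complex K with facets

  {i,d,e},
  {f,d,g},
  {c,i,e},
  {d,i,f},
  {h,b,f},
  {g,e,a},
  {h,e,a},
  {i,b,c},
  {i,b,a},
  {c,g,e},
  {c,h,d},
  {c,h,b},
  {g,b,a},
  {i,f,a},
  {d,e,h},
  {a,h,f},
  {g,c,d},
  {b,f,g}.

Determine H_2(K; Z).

Take the total order a < b < c < d < e < f < g < h < i on the vertex set. Then K (dimension 2) consists of the simplices:

  0-simplices (9): a, b, c, d, e, f, g, h, i
  1-simplices (27): ab, ae, af, ag, ah, ai, bc, bf, bg, bh, bi, cd, ce, cg, ch, ci, de, df, dg, dh, di, eg, eh, ei, fg, fh, fi
  2-simplices (18): abg, abi, aeg, aeh, afh, afi, bch, bci, bfg, bfh, cdg, cdh, ceg, cei, deh, dei, dfg, dfi

Hence C_0 ≅ Z^9, C_1 ≅ Z^27, C_2 ≅ Z^18.

Boundary ∂_1: C_1 → C_0 maps an edge to its endpoints' difference, ∂[p,q] = q − p.
This gives a 9×27 integer matrix of rank 8; reducing to Smith normal form yields diagonal entries (1,1,1,1,1,1,1,1).

∂_2: C_2 → C_1 maps a triangle to the signed sum of its edges. For instance
  ∂cdg = dg − cg + cd,
  ∂abi = bi − ai + ab.
The resulting 27×18 matrix has rank 18, and its Smith normal form has invariant factors (1,1,1,1,1,1,1,1,1,1,1,1,1,1,1,1,1,2).

Reading off H_k = ker ∂_k / im ∂_{k+1}:

  H_2: rank ker ∂_2 − rank ∂_3 = (18 − 18) − 0 = 0, and there is no ∂_3, so H_2 = 0.

H_2 = 0.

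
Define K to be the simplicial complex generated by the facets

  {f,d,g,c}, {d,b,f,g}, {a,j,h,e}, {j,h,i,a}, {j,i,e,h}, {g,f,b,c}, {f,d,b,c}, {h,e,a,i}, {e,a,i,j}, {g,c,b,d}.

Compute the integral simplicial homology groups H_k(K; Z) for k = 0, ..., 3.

K has 10 vertices, 20 edges, 20 triangles, 10 3-simplices.
rank ∂_0 = 0, rank ∂_1 = 8 ⇒ b_0 = 10 − 0 − 8 = 2; all invariant factors of ∂_1 are 1 so no torsion. So H_0 ≅ Z^2.
rank ∂_1 = 8, rank ∂_2 = 12 ⇒ b_1 = 20 − 8 − 12 = 0; all invariant factors of ∂_2 are 1 so no torsion. So H_1 ≅ 0.
rank ∂_2 = 12, rank ∂_3 = 8 ⇒ b_2 = 20 − 12 − 8 = 0; all invariant factors of ∂_3 are 1 so no torsion. So H_2 ≅ 0.
rank ∂_3 = 8, rank ∂_4 = 0 ⇒ b_3 = 10 − 8 − 0 = 2. So H_3 ≅ Z^2.

H_0 ≅ Z^2,  H_1 = 0,  H_2 = 0,  H_3 ≅ Z^2.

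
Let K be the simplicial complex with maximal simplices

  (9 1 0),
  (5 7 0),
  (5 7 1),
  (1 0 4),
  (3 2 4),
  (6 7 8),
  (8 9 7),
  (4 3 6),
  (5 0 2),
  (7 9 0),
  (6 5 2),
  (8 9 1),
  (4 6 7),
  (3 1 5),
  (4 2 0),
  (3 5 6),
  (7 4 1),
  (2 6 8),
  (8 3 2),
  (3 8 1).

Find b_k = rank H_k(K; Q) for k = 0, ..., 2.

Take the total order 0 < 1 < 2 < 3 < 4 < 5 < 6 < 7 < 8 < 9 on the vertex set. Then K (dimension 2) consists of the simplices:

  0-simplices (10): [0], [1], [2], [3], [4], [5], [6], [7], [8], [9]
  1-simplices (30): (30 of them)
  2-simplices (20): (20 of them)

Hence C_0 ≅ Z^10, C_1 ≅ Z^30, C_2 ≅ Z^20.

∂_1: C_1 → C_0 maps an edge to its endpoints' difference, ∂[p,q] = q − p. For instance
  ∂[1,8] = [8] − [1].
This gives a 10×30 integer matrix of rank 9; reducing to Smith normal form yields diagonal entries (1,1,1,1,1,1,1,1,1).

Boundary ∂_2: C_2 → C_1 sends each 2-simplex [p,q,r] to [q,r] − [p,r] + [p,q]. For instance
  ∂[1,3,8] = [3,8] − [1,8] + [1,3],
  ∂[0,7,9] = [7,9] − [0,9] + [0,7].
The resulting 30×20 matrix has rank 20, and its Smith normal form has invariant factors (1,1,1,1,1,1,1,1,1,1,1,1,1,1,1,1,1,1,1,2).

Now H_k = ker ∂_k / im ∂_{k+1}, so:

  H_0: rank C_0 − rank ∂_1 = 10 − 9 = 1, and the invariant factors of ∂_1 are all 1, so H_0 = Z.
  H_1: rank ker ∂_1 − rank ∂_2 = (30 − 9) − 20 = 1, and ∂_2 has invariant factor 2 > 1, so H_1 = Z × Z/2.
  H_2: rank ker ∂_2 − rank ∂_3 = (20 − 20) − 0 = 0, and there is no ∂_3, so H_2 = 0.

As a check, the Euler characteristic is 10 − 30 + 20 = 0, which agrees with 1 − 1 + 0 = 0.

Hence the Betti numbers are b_0 = 1, b_1 = 1, b_2 = 0.

b_0 = 1, b_1 = 1, b_2 = 0.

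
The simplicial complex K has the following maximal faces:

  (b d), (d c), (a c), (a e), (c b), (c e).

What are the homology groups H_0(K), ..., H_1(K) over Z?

We work with the vertex ordering a < b < c < d < e. The simplices of K, each written with vertices in increasing order, are:

  0-simplices (5): a, b, c, d, e
  1-simplices (6): ac, ae, bc, bd, cd, ce

giving chain groups C_0 ≅ Z^5, C_1 ≅ Z^6.

Boundary ∂_1: C_1 → C_0 is given by ∂[p,q] = [q] − [p]. For instance
  ∂ac = c − a.
The 5×6 boundary matrix has rank 4 and Smith normal form diag(1,1,1,1).

Computing H_k = (kernel of ∂_k) / (image of ∂_{k+1}):

  H_0: rank C_0 − rank ∂_1 = 5 − 4 = 1, and the invariant factors of ∂_1 are all 1, so H_0 ≅ Z.
  H_1: rank ker ∂_1 − rank ∂_2 = (6 − 4) − 0 = 2, and there is no ∂_2, so H_1 ≅ Z^2.

As a check, the Euler characteristic is 5 − 6 = -1, which agrees with 1 − 2 = -1.
(K is a triangulation of a wedge of 2 circles.)

H_0 = Z,  H_1 = Z^2.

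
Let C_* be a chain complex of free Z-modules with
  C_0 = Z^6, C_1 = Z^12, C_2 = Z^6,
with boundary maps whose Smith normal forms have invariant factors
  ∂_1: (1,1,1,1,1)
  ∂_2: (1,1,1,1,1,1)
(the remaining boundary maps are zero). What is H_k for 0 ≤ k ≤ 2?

H_0: b_0 = 6 − 0 − 5 = 1; torsion from ∂_1 factors > 1: none. So H_0 ≅ Z.
H_1: b_1 = 12 − 5 − 6 = 1; torsion from ∂_2 factors > 1: none. So H_1 ≅ Z.
H_2: b_2 = 6 − 6 − 0 = 0; torsion from ∂_3 factors > 1: none. So H_2 ≅ 0.

H_0 ≅ Z,  H_1 ≅ Z,  H_2 = 0.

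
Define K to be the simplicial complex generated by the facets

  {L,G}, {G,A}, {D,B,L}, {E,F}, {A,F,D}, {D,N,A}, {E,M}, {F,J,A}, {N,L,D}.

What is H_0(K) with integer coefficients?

H_0 ≅ Z.

Fix the vertex order A < B < D < E < F < G < J < L < M < N and write every simplex with vertices in increasing order. Then dim K = 2 and the simplices of K are:

  0-simplices (10): A, B, D, E, F, G, J, L, M, N
  1-simplices (15): AD, AF, AG, AJ, AN, BD, BL, DF, DL, DN, EF, EM, FJ, GL, LN
  2-simplices (5): ADF, ADN, AFJ, BDL, DLN

giving chain groups C_0 ≅ Z^10, C_1 ≅ Z^15, C_2 ≅ Z^5.

∂_1: C_1 → C_0 is given by ∂[p,q] = [q] − [p].
This gives a 10×15 integer matrix of rank 9; reducing to Smith normal form yields diagonal entries (1,1,1,1,1,1,1,1,1).

Boundary ∂_2: C_2 → C_1 sends each 2-simplex [p,q,r] to [q,r] − [p,r] + [p,q]. For instance
  ∂BDL = DL − BL + BD,
  ∂ADF = DF − AF + AD.
This gives a 15×5 integer matrix of rank 5; reducing to Smith normal form yields diagonal entries (1,1,1,1,1).

Now H_k = ker ∂_k / im ∂_{k+1}, so:

  H_0: rank C_0 − rank ∂_1 = 10 − 9 = 1, and the invariant factors of ∂_1 are all 1, so H_0 ≅ Z.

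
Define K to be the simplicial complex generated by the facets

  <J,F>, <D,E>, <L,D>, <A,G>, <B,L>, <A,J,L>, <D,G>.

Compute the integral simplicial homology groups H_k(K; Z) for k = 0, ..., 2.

H_0 = Z,  H_1 = Z,  H_2 = 0.

Take the total order A < B < D < E < F < G < J < L on the vertex set. Then K (dimension 2) consists of the simplices:

  0-simplices (8): A, B, D, E, F, G, J, L
  1-simplices (9): AG, AJ, AL, BL, DE, DG, DL, FJ, JL
  2-simplices (1): AJL

so the chain groups are C_0 ≅ Z^8, C_1 ≅ Z^9, C_2 ≅ Z^1.

∂_1: C_1 → C_0 is given by ∂[p,q] = [q] − [p].
The resulting 8×9 matrix has rank 7, and its Smith normal form has invariant factors (1,1,1,1,1,1,1).

The boundary map ∂_2: C_2 → C_1 sends each 2-simplex [p,q,r] to [q,r] − [p,r] + [p,q]. For instance
  ∂AJL = JL − AL + AJ.
The 9×1 boundary matrix has rank 1 and Smith normal form diag(1).

Computing H_k = (kernel of ∂_k) / (image of ∂_{k+1}):

  H_0: rank C_0 − rank ∂_1 = 8 − 7 = 1, and the invariant factors of ∂_1 are all 1, so H_0 = Z.
  H_1: rank ker ∂_1 − rank ∂_2 = (9 − 7) − 1 = 1, and the invariant factors of ∂_2 are all 1, so H_1 = Z.
  H_2: rank ker ∂_2 − rank ∂_3 = (1 − 1) − 0 = 0, and there is no ∂_3, so H_2 = 0.

As a check, the Euler characteristic is 8 − 9 + 1 = 0, which agrees with 1 − 1 + 0 = 0.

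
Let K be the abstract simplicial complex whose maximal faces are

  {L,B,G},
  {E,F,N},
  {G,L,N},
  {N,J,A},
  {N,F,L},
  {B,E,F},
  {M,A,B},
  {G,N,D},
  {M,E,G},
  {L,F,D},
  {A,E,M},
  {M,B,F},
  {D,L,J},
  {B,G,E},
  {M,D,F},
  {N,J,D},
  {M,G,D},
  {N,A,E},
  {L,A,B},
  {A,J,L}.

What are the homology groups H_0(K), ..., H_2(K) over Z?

H_0 ≅ Z,  H_1 ≅ Z ⊕ Z/2Z,  H_2 = 0.

Take the total order A < B < D < E < F < G < J < L < M < N on the vertex set. Then K (dimension 2) consists of the simplices:

  0-simplices (10): A, B, D, E, F, G, J, L, M, N
  1-simplices (30): AB, AE, AJ, AL, AM, AN, BE, BF, BG, BL, BM, DF, DG, DJ, DL, DM, DN, EF, EG, EM, EN, FL, FM, FN, GL, GM, GN, JL, JN, LN
  2-simplices (20): ABL, ABM, AEM, AEN, AJL, AJN, BEF, BEG, BFM, BGL, DFL, DFM, DGM, DGN, DJL, DJN, EFN, EGM, FLN, GLN

giving chain groups C_0 ≅ Z^10, C_1 ≅ Z^30, C_2 ≅ Z^20.

The boundary map ∂_1: C_1 → C_0 maps an edge to its endpoints' difference, ∂[p,q] = q − p.
The resulting 10×30 matrix has rank 9, and its Smith normal form has invariant factors (1,1,1,1,1,1,1,1,1).

∂_2: C_2 → C_1 maps a triangle to the signed sum of its edges. For instance
  ∂AJN = JN − AN + AJ,
  ∂GLN = LN − GN + GL.
The resulting 30×20 matrix has rank 20, and its Smith normal form has invariant factors (1,1,1,1,1,1,1,1,1,1,1,1,1,1,1,1,1,1,1,2).

Now H_k = ker ∂_k / im ∂_{k+1}, so:

  H_0: rank C_0 − rank ∂_1 = 10 − 9 = 1, and the invariant factors of ∂_1 are all 1, so H_0 = Z.
  H_1: rank ker ∂_1 − rank ∂_2 = (30 − 9) − 20 = 1, and ∂_2 has invariant factor 2 > 1, so H_1 = Z ⊕ Z/2Z.
  H_2: rank ker ∂_2 − rank ∂_3 = (20 − 20) − 0 = 0, and there is no ∂_3, so H_2 = 0.

As a check, the Euler characteristic is 10 − 30 + 20 = 0, which agrees with 1 − 1 + 0 = 0.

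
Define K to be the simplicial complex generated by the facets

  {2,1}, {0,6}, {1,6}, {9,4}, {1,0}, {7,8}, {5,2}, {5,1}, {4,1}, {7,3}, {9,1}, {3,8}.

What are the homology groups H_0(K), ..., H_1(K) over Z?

H_0 ≅ Z^2,  H_1 ≅ Z^4.

We work with the vertex ordering 0 < 1 < 2 < 3 < 4 < 5 < 6 < 7 < 8 < 9. The simplices of K, each written with vertices in increasing order, are:

  0-simplices (10): [0], [1], [2], [3], [4], [5], [6], [7], [8], [9]
  1-simplices (12): [0,1], [0,6], [1,2], [1,4], [1,5], [1,6], [1,9], [2,5], [3,7], [3,8], [4,9], [7,8]

so the chain groups are C_0 ≅ Z^10, C_1 ≅ Z^12.

∂_1: C_1 → C_0 maps an edge to its endpoints' difference, ∂[p,q] = q − p.
This gives a 10×12 integer matrix of rank 8; reducing to Smith normal form yields diagonal entries (1,1,1,1,1,1,1,1).

Now H_k = ker ∂_k / im ∂_{k+1}, so:

  H_0: rank C_0 − rank ∂_1 = 10 − 8 = 2, and the invariant factors of ∂_1 are all 1, so H_0 = Z^2.
  H_1: rank ker ∂_1 − rank ∂_2 = (12 − 8) − 0 = 4, and there is no ∂_2, so H_1 = Z^4.

(K is a triangulation of the disjoint union of a wedge of 3 circles and the circle S^1.)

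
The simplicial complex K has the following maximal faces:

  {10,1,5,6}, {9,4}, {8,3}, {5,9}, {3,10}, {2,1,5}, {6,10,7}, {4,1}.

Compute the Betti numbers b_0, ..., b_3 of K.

Take the total order 1 < 2 < 3 < 4 < 5 < 6 < 7 < 8 < 9 < 10 on the vertex set. Then K (dimension 3) consists of the simplices:

  0-simplices (10): [1], [2], [3], [4], [5], [6], [7], [8], [9], [10]
  1-simplices (15): [1,2], [1,4], [1,5], [1,6], [1,10], [2,5], [3,8], [3,10], [4,9], [5,6], [5,9], [5,10], [6,7], [6,10], [7,10]
  2-simplices (6): [1,2,5], [1,5,6], [1,5,10], [1,6,10], [5,6,10], [6,7,10]
  3-simplices (1): [1,5,6,10]

giving chain groups C_0 ≅ Z^10, C_1 ≅ Z^15, C_2 ≅ Z^6, C_3 ≅ Z^1.

Boundary ∂_1: C_1 → C_0 is given by ∂[p,q] = [q] − [p]. For instance
  ∂[1,4] = [4] − [1].
This gives a 10×15 integer matrix of rank 9; reducing to Smith normal form yields diagonal entries (1,1,1,1,1,1,1,1,1).

The boundary map ∂_2: C_2 → C_1 acts by ∂[p,q,r] = [q,r] − [p,r] + [p,q]. For instance
  ∂[5,6,10] = [6,10] − [5,10] + [5,6],
  ∂[1,2,5] = [2,5] − [1,5] + [1,2].
As a 15×6 matrix over Z this has rank 5, with invariant factors (1,1,1,1,1).

The boundary map ∂_3: C_3 → C_2 sends each 3-simplex σ to the alternating sum Σ_i (−1)^i (σ with its i-th vertex removed). For instance
  ∂[1,5,6,10] = [5,6,10] − [1,6,10] + [1,5,10] − [1,5,6].
The 6×1 boundary matrix has rank 1 and Smith normal form diag(1).

Reading off H_k = ker ∂_k / im ∂_{k+1}:

  H_0: rank C_0 − rank ∂_1 = 10 − 9 = 1, and the invariant factors of ∂_1 are all 1, so H_0 ≅ Z.
  H_1: rank ker ∂_1 − rank ∂_2 = (15 − 9) − 5 = 1, and the invariant factors of ∂_2 are all 1, so H_1 ≅ Z.
  H_2: rank ker ∂_2 − rank ∂_3 = (6 − 5) − 1 = 0, and the invariant factors of ∂_3 are all 1, so H_2 ≅ 0.
  H_3: rank ker ∂_3 − rank ∂_4 = (1 − 1) − 0 = 0, and there is no ∂_4, so H_3 ≅ 0.

Hence the Betti numbers are b_0 = 1, b_1 = 1, b_2 = 0, b_3 = 0.

b_0 = 1, b_1 = 1, b_2 = 0, b_3 = 0.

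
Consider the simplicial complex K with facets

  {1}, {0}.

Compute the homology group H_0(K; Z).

Fix the vertex order 0 < 1 and write every simplex with vertices in increasing order. Then dim K = 0 and the simplices of K are:

  0-simplices (2): [0], [1]

Hence C_0 ≅ Z^2.

From H_k ≅ ker(∂_k) / im(∂_{k+1}) we obtain:

  H_0: rank C_0 − rank ∂_1 = 2 − 0 = 2, and there is no ∂_1, so H_0 = Z^2.

H_0 = Z^2.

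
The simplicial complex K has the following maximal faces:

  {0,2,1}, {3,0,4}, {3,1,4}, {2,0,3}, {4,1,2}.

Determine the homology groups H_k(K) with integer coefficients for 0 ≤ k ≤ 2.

H_0 = Z,  H_1 = Z,  H_2 = 0.

Fix the vertex order 0 < 1 < 2 < 3 < 4 and write every simplex with vertices in increasing order. Then dim K = 2 and the simplices of K are:

  0-simplices (5): [0], [1], [2], [3], [4]
  1-simplices (10): [0,1], [0,2], [0,3], [0,4], [1,2], [1,3], [1,4], [2,3], [2,4], [3,4]
  2-simplices (5): [0,1,2], [0,2,3], [0,3,4], [1,2,4], [1,3,4]

Hence C_0 ≅ Z^5, C_1 ≅ Z^10, C_2 ≅ Z^5.

∂_1: C_1 → C_0 maps an edge to its endpoints' difference, ∂[p,q] = q − p.
The 5×10 boundary matrix has rank 4 and Smith normal form diag(1,1,1,1).

∂_2: C_2 → C_1 sends each 2-simplex [p,q,r] to [q,r] − [p,r] + [p,q]. For instance
  ∂[0,2,3] = [2,3] − [0,3] + [0,2],
  ∂[0,1,2] = [1,2] − [0,2] + [0,1].
This gives a 10×5 integer matrix of rank 5; reducing to Smith normal form yields diagonal entries (1,1,1,1,1).

Reading off H_k = ker ∂_k / im ∂_{k+1}:

  H_0: rank C_0 − rank ∂_1 = 5 − 4 = 1, and the invariant factors of ∂_1 are all 1, so H_0 = Z.
  H_1: rank ker ∂_1 − rank ∂_2 = (10 − 4) − 5 = 1, and the invariant factors of ∂_2 are all 1, so H_1 = Z.
  H_2: rank ker ∂_2 − rank ∂_3 = (5 − 5) − 0 = 0, and there is no ∂_3, so H_2 = 0.

(K is a triangulation of the Möbius band.)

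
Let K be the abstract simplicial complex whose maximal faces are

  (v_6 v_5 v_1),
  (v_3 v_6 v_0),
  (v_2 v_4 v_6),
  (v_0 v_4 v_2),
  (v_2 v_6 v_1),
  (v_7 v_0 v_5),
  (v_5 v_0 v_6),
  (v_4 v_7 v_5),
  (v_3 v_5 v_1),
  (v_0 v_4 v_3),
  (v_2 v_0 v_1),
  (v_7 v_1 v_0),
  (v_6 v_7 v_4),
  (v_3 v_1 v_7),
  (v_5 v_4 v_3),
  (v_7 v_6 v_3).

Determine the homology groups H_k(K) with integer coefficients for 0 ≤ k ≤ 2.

Fix the vertex order v_0 < v_1 < v_2 < v_3 < v_4 < v_5 < v_6 < v_7 and write every simplex with vertices in increasing order. Then dim K = 2 and the simplices of K are:

  0-simplices (8): [v_0], [v_1], [v_2], [v_3], [v_4], [v_5], [v_6], [v_7]
  1-simplices (24): (24 of them)
  2-simplices (16): (16 of them)

so the chain groups are C_0 ≅ Z^8, C_1 ≅ Z^24, C_2 ≅ Z^16.

Boundary ∂_1: C_1 → C_0 is given by ∂[p,q] = [q] − [p]. For instance
  ∂[v_1,v_2] = [v_2] − [v_1].
The 8×24 boundary matrix has rank 7 and Smith normal form diag(1,1,1,1,1,1,1).

The boundary map ∂_2: C_2 → C_1 acts by ∂[p,q,r] = [q,r] − [p,r] + [p,q]. For instance
  ∂[v_4,v_6,v_7] = [v_6,v_7] − [v_4,v_7] + [v_4,v_6],
  ∂[v_0,v_1,v_2] = [v_1,v_2] − [v_0,v_2] + [v_0,v_1].
This gives a 24×16 integer matrix of rank 15; reducing to Smith normal form yields diagonal entries (1,1,1,1,1,1,1,1,1,1,1,1,1,1,1).

Reading off H_k = ker ∂_k / im ∂_{k+1}:

  H_0: rank C_0 − rank ∂_1 = 8 − 7 = 1, and the invariant factors of ∂_1 are all 1, so H_0 ≅ Z.
  H_1: rank ker ∂_1 − rank ∂_2 = (24 − 7) − 15 = 2, and the invariant factors of ∂_2 are all 1, so H_1 ≅ Z^2.
  H_2: rank ker ∂_2 − rank ∂_3 = (16 − 15) − 0 = 1, and there is no ∂_3, so H_2 ≅ Z.

H_0 = Z,  H_1 = Z^2,  H_2 = Z.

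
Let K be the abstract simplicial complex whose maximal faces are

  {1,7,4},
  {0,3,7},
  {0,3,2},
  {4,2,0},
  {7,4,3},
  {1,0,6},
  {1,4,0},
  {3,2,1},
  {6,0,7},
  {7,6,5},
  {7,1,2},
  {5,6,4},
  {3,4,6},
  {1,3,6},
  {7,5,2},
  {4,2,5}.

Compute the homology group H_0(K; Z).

H_0 ≅ Z.

Fix the vertex order 0 < 1 < 2 < 3 < 4 < 5 < 6 < 7 and write every simplex with vertices in increasing order. Then dim K = 2 and the simplices of K are:

  0-simplices (8): [0], [1], [2], [3], [4], [5], [6], [7]
  1-simplices (24): (24 of them)
  2-simplices (16): [0,1,4], [0,1,6], [0,2,3], [0,2,4], [0,3,7], [0,6,7], [1,2,3], [1,2,7], [1,3,6], [1,4,7], [2,4,5], [2,5,7], [3,4,6], [3,4,7], [4,5,6], [5,6,7]

giving chain groups C_0 ≅ Z^8, C_1 ≅ Z^24, C_2 ≅ Z^16.

∂_1: C_1 → C_0 sends each edge [p,q] (with p < q) to q − p. For instance
  ∂[2,3] = [3] − [2].
The 8×24 boundary matrix has rank 7 and Smith normal form diag(1,1,1,1,1,1,1).

∂_2: C_2 → C_1 sends each 2-simplex [p,q,r] to [q,r] − [p,r] + [p,q]. For instance
  ∂[2,5,7] = [5,7] − [2,7] + [2,5],
  ∂[1,4,7] = [4,7] − [1,7] + [1,4].
This gives a 24×16 integer matrix of rank 15; reducing to Smith normal form yields diagonal entries (1,1,1,1,1,1,1,1,1,1,1,1,1,1,1).

From H_k ≅ ker(∂_k) / im(∂_{k+1}) we obtain:

  H_0: rank C_0 − rank ∂_1 = 8 − 7 = 1, and the invariant factors of ∂_1 are all 1, so H_0 = Z.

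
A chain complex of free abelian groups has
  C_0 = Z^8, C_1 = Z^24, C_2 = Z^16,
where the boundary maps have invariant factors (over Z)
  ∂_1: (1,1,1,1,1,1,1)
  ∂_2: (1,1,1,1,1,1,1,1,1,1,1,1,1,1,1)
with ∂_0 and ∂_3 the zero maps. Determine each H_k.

H_0: b_0 = 8 − 0 − 7 = 1; torsion from ∂_1 factors > 1: none. So H_0 ≅ Z.
H_1: b_1 = 24 − 7 − 15 = 2; torsion from ∂_2 factors > 1: none. So H_1 ≅ Z^2.
H_2: b_2 = 16 − 15 − 0 = 1; torsion from ∂_3 factors > 1: none. So H_2 ≅ Z.

H_0 ≅ Z,  H_1 ≅ Z^2,  H_2 ≅ Z.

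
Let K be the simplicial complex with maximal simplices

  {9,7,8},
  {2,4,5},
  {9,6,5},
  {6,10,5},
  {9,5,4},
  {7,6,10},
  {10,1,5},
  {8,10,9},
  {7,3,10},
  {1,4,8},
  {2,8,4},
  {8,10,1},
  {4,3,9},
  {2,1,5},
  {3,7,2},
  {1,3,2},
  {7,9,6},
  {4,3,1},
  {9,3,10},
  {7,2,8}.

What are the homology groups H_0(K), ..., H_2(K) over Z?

Fix the vertex order 1 < 2 < 3 < 4 < 5 < 6 < 7 < 8 < 9 < 10 and write every simplex with vertices in increasing order. Then dim K = 2 and the simplices of K are:

  0-simplices (10): [1], [2], [3], [4], [5], [6], [7], [8], [9], [10]
  1-simplices (30): (30 of them)
  2-simplices (20): (20 of them)

Hence C_0 ≅ Z^10, C_1 ≅ Z^30, C_2 ≅ Z^20.

Boundary ∂_1: C_1 → C_0 is given by ∂[p,q] = [q] − [p]. For instance
  ∂[8,10] = [10] − [8].
As a 10×30 matrix over Z this has rank 9, with invariant factors (1,1,1,1,1,1,1,1,1).

The boundary map ∂_2: C_2 → C_1 acts by ∂[p,q,r] = [q,r] − [p,r] + [p,q]. For instance
  ∂[6,7,10] = [7,10] − [6,10] + [6,7],
  ∂[1,5,10] = [5,10] − [1,10] + [1,5].
As a 30×20 matrix over Z this has rank 20, with invariant factors (1,1,1,1,1,1,1,1,1,1,1,1,1,1,1,1,1,1,1,2).

Computing H_k = (kernel of ∂_k) / (image of ∂_{k+1}):

  H_0: rank C_0 − rank ∂_1 = 10 − 9 = 1, and the invariant factors of ∂_1 are all 1, so H_0 = Z.
  H_1: rank ker ∂_1 − rank ∂_2 = (30 − 9) − 20 = 1, and ∂_2 has invariant factor 2 > 1, so H_1 = Z ⊕ Z_2.
  H_2: rank ker ∂_2 − rank ∂_3 = (20 − 20) − 0 = 0, and there is no ∂_3, so H_2 = 0.

(K is a triangulation of the Klein bottle.)

H_0 = Z,  H_1 = Z ⊕ Z_2,  H_2 = 0.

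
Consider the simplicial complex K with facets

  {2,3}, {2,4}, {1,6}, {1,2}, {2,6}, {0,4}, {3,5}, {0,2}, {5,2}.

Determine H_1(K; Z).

Take the total order 0 < 1 < 2 < 3 < 4 < 5 < 6 on the vertex set. Then K (dimension 1) consists of the simplices:

  0-simplices (7): [0], [1], [2], [3], [4], [5], [6]
  1-simplices (9): [0,2], [0,4], [1,2], [1,6], [2,3], [2,4], [2,5], [2,6], [3,5]

so the chain groups are C_0 ≅ Z^7, C_1 ≅ Z^9.

∂_1: C_1 → C_0 maps an edge to its endpoints' difference, ∂[p,q] = q − p. For instance
  ∂[0,2] = [2] − [0].
The resulting 7×9 matrix has rank 6, and its Smith normal form has invariant factors (1,1,1,1,1,1).

From H_k ≅ ker(∂_k) / im(∂_{k+1}) we obtain:

  H_1: rank ker ∂_1 − rank ∂_2 = (9 − 6) − 0 = 3, and there is no ∂_2, so H_1 ≅ Z^3.

(K is a triangulation of a wedge of 3 circles.)

H_1 = Z^3.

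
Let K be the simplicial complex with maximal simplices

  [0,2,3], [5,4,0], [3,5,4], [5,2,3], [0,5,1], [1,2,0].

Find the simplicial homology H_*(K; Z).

We work with the vertex ordering 0 < 1 < 2 < 3 < 4 < 5. The simplices of K, each written with vertices in increasing order, are:

  0-simplices (6): [0], [1], [2], [3], [4], [5]
  1-simplices (12): [0,1], [0,2], [0,3], [0,4], [0,5], [1,2], [1,5], [2,3], [2,5], [3,4], [3,5], [4,5]
  2-simplices (6): [0,1,2], [0,1,5], [0,2,3], [0,4,5], [2,3,5], [3,4,5]

so the chain groups are C_0 ≅ Z^6, C_1 ≅ Z^12, C_2 ≅ Z^6.

The boundary map ∂_1: C_1 → C_0 maps an edge to its endpoints' difference, ∂[p,q] = q − p. For instance
  ∂[1,5] = [5] − [1].
The 6×12 boundary matrix has rank 5 and Smith normal form diag(1,1,1,1,1).

∂_2: C_2 → C_1 maps a triangle to the signed sum of its edges. For instance
  ∂[0,1,2] = [1,2] − [0,2] + [0,1],
  ∂[0,2,3] = [2,3] − [0,3] + [0,2].
The resulting 12×6 matrix has rank 6, and its Smith normal form has invariant factors (1,1,1,1,1,1).

Now H_k = ker ∂_k / im ∂_{k+1}, so:

  H_0: rank C_0 − rank ∂_1 = 6 − 5 = 1, and the invariant factors of ∂_1 are all 1, so H_0 ≅ Z.
  H_1: rank ker ∂_1 − rank ∂_2 = (12 − 5) − 6 = 1, and the invariant factors of ∂_2 are all 1, so H_1 ≅ Z.
  H_2: rank ker ∂_2 − rank ∂_3 = (6 − 6) − 0 = 0, and there is no ∂_3, so H_2 ≅ 0.

H_0 = Z,  H_1 = Z,  H_2 = 0.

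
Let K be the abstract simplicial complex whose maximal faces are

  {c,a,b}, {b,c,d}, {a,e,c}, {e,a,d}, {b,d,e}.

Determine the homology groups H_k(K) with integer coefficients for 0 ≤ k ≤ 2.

H_0 ≅ Z,  H_1 ≅ Z,  H_2 = 0.

Order the vertices as a < b < c < d < e. Listing each simplex with vertices in this order, K has dimension 2 with simplices:

  0-simplices (5): a, b, c, d, e
  1-simplices (10): ab, ac, ad, ae, bc, bd, be, cd, ce, de
  2-simplices (5): abc, ace, ade, bcd, bde

giving chain groups C_0 ≅ Z^5, C_1 ≅ Z^10, C_2 ≅ Z^5.

∂_1: C_1 → C_0 sends each edge [p,q] (with p < q) to q − p. For instance
  ∂bd = d − b.
The 5×10 boundary matrix has rank 4 and Smith normal form diag(1,1,1,1).

The boundary map ∂_2: C_2 → C_1 acts by ∂[p,q,r] = [q,r] − [p,r] + [p,q]. For instance
  ∂ace = ce − ae + ac,
  ∂ade = de − ae + ad.
This gives a 10×5 integer matrix of rank 5; reducing to Smith normal form yields diagonal entries (1,1,1,1,1).

Now H_k = ker ∂_k / im ∂_{k+1}, so:

  H_0: rank C_0 − rank ∂_1 = 5 − 4 = 1, and the invariant factors of ∂_1 are all 1, so H_0 = Z.
  H_1: rank ker ∂_1 − rank ∂_2 = (10 − 4) − 5 = 1, and the invariant factors of ∂_2 are all 1, so H_1 = Z.
  H_2: rank ker ∂_2 − rank ∂_3 = (5 − 5) − 0 = 0, and there is no ∂_3, so H_2 = 0.

(K is a triangulation of the Möbius band.)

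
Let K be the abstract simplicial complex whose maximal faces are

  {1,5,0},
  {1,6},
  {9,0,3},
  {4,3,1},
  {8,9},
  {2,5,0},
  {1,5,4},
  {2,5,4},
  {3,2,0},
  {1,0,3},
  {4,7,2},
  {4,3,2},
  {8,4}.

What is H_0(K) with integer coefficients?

Order the vertices as 0 < 1 < 2 < 3 < 4 < 5 < 6 < 7 < 8 < 9. Listing each simplex with vertices in this order, K has dimension 2 with simplices:

  0-simplices (10): [0], [1], [2], [3], [4], [5], [6], [7], [8], [9]
  1-simplices (19): [0,1], [0,2], [0,3], [0,5], [0,9], [1,3], [1,4], [1,5], [1,6], [2,3], [2,4], [2,5], [2,7], [3,4], [3,9], [4,5], [4,7], [4,8], [8,9]
  2-simplices (10): [0,1,3], [0,1,5], [0,2,3], [0,2,5], [0,3,9], [1,3,4], [1,4,5], [2,3,4], [2,4,5], [2,4,7]

giving chain groups C_0 ≅ Z^10, C_1 ≅ Z^19, C_2 ≅ Z^10.

The boundary map ∂_1: C_1 → C_0 is given by ∂[p,q] = [q] − [p]. For instance
  ∂[1,4] = [4] − [1].
The 10×19 boundary matrix has rank 9 and Smith normal form diag(1,1,1,1,1,1,1,1,1).

Boundary ∂_2: C_2 → C_1 acts by ∂[p,q,r] = [q,r] − [p,r] + [p,q]. For instance
  ∂[0,1,3] = [1,3] − [0,3] + [0,1],
  ∂[1,3,4] = [3,4] − [1,4] + [1,3].
This gives a 19×10 integer matrix of rank 9; reducing to Smith normal form yields diagonal entries (1,1,1,1,1,1,1,1,1).

From H_k ≅ ker(∂_k) / im(∂_{k+1}) we obtain:

  H_0: rank C_0 − rank ∂_1 = 10 − 9 = 1, and the invariant factors of ∂_1 are all 1, so H_0 = Z.

H_0 = Z.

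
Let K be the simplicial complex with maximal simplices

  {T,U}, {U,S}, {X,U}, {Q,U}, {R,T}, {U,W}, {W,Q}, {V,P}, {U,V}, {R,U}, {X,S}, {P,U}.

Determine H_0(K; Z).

H_0 ≅ Z.

Order the vertices as P < Q < R < S < T < U < V < W < X. Listing each simplex with vertices in this order, K has dimension 1 with simplices:

  0-simplices (9): P, Q, R, S, T, U, V, W, X
  1-simplices (12): PU, PV, QU, QW, RT, RU, SU, SX, TU, UV, UW, UX

Hence C_0 ≅ Z^9, C_1 ≅ Z^12.

The boundary map ∂_1: C_1 → C_0 sends each edge [p,q] (with p < q) to q − p. For instance
  ∂QU = U − Q.
The resulting 9×12 matrix has rank 8, and its Smith normal form has invariant factors (1,1,1,1,1,1,1,1).

Computing H_k = (kernel of ∂_k) / (image of ∂_{k+1}):

  H_0: rank C_0 − rank ∂_1 = 9 − 8 = 1, and the invariant factors of ∂_1 are all 1, so H_0 = Z.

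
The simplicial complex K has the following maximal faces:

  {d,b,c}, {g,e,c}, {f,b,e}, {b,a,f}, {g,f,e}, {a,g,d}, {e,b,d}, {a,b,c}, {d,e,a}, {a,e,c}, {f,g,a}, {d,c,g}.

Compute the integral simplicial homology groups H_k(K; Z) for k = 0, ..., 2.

Take the total order a < b < c < d < e < f < g on the vertex set. Then K (dimension 2) consists of the simplices:

  0-simplices (7): a, b, c, d, e, f, g
  1-simplices (18): ab, ac, ad, ae, af, ag, bc, bd, be, bf, cd, ce, cg, de, dg, ef, eg, fg
  2-simplices (12): abc, abf, ace, ade, adg, afg, bcd, bde, bef, cdg, ceg, efg

so the chain groups are C_0 ≅ Z^7, C_1 ≅ Z^18, C_2 ≅ Z^12.

The boundary map ∂_1: C_1 → C_0 sends each edge [p,q] (with p < q) to q − p.
The 7×18 boundary matrix has rank 6 and Smith normal form diag(1,1,1,1,1,1).

∂_2: C_2 → C_1 acts by ∂[p,q,r] = [q,r] − [p,r] + [p,q]. For instance
  ∂bde = de − be + bd,
  ∂bcd = cd − bd + bc.
As a 18×12 matrix over Z this has rank 12, with invariant factors (1,1,1,1,1,1,1,1,1,1,1,2).

Reading off H_k = ker ∂_k / im ∂_{k+1}:

  H_0: rank C_0 − rank ∂_1 = 7 − 6 = 1, and the invariant factors of ∂_1 are all 1, so H_0 ≅ Z.
  H_1: rank ker ∂_1 − rank ∂_2 = (18 − 6) − 12 = 0, and ∂_2 has invariant factor 2 > 1, so H_1 ≅ Z/2.
  H_2: rank ker ∂_2 − rank ∂_3 = (12 − 12) − 0 = 0, and there is no ∂_3, so H_2 ≅ 0.

(K is a triangulation of the real projective plane RP^2.)

H_0 = Z,  H_1 = Z/2,  H_2 = 0.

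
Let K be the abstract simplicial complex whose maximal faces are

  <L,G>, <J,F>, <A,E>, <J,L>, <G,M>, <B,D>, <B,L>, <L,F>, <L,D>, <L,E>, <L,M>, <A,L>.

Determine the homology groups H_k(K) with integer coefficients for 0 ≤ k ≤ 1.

Take the total order A < B < D < E < F < G < J < L < M on the vertex set. Then K (dimension 1) consists of the simplices:

  0-simplices (9): A, B, D, E, F, G, J, L, M
  1-simplices (12): AE, AL, BD, BL, DL, EL, FJ, FL, GL, GM, JL, LM

giving chain groups C_0 ≅ Z^9, C_1 ≅ Z^12.

Boundary ∂_1: C_1 → C_0 is given by ∂[p,q] = [q] − [p].
The resulting 9×12 matrix has rank 8, and its Smith normal form has invariant factors (1,1,1,1,1,1,1,1).

Reading off H_k = ker ∂_k / im ∂_{k+1}:

  H_0: rank C_0 − rank ∂_1 = 9 − 8 = 1, and the invariant factors of ∂_1 are all 1, so H_0 = Z.
  H_1: rank ker ∂_1 − rank ∂_2 = (12 − 8) − 0 = 4, and there is no ∂_2, so H_1 = Z^4.

(K is a triangulation of a wedge of 4 circles.)

H_0 ≅ Z,  H_1 ≅ Z^4.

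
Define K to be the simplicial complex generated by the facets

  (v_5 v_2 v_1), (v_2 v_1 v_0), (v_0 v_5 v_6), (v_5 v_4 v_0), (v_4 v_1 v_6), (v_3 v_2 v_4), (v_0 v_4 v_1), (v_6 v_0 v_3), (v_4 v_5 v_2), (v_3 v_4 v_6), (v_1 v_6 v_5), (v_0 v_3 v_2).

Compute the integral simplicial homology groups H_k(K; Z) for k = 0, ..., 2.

H_0 = Z,  H_1 = Z/2,  H_2 = 0.

We work with the vertex ordering v_0 < v_1 < v_2 < v_3 < v_4 < v_5 < v_6. The simplices of K, each written with vertices in increasing order, are:

  0-simplices (7): [v_0], [v_1], [v_2], [v_3], [v_4], [v_5], [v_6]
  1-simplices (18): (18 of them)
  2-simplices (12): (12 of them)

so the chain groups are C_0 ≅ Z^7, C_1 ≅ Z^18, C_2 ≅ Z^12.

The boundary map ∂_1: C_1 → C_0 is given by ∂[p,q] = [q] − [p].
As a 7×18 matrix over Z this has rank 6, with invariant factors (1,1,1,1,1,1).

∂_2: C_2 → C_1 acts by ∂[p,q,r] = [q,r] − [p,r] + [p,q]. For instance
  ∂[v_2,v_3,v_4] = [v_3,v_4] − [v_2,v_4] + [v_2,v_3],
  ∂[v_0,v_5,v_6] = [v_5,v_6] − [v_0,v_6] + [v_0,v_5].
This gives a 18×12 integer matrix of rank 12; reducing to Smith normal form yields diagonal entries (1,1,1,1,1,1,1,1,1,1,1,2).

From H_k ≅ ker(∂_k) / im(∂_{k+1}) we obtain:

  H_0: rank C_0 − rank ∂_1 = 7 − 6 = 1, and the invariant factors of ∂_1 are all 1, so H_0 ≅ Z.
  H_1: rank ker ∂_1 − rank ∂_2 = (18 − 6) − 12 = 0, and ∂_2 has invariant factor 2 > 1, so H_1 ≅ Z/2.
  H_2: rank ker ∂_2 − rank ∂_3 = (12 − 12) − 0 = 0, and there is no ∂_3, so H_2 ≅ 0.

As a check, the Euler characteristic is 7 − 18 + 12 = 1, which agrees with 1 − 0 + 0 = 1.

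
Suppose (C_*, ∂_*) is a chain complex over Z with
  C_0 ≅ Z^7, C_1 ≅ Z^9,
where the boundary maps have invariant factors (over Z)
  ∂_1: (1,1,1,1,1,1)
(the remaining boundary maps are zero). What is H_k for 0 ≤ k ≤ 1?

H_0 = Z,  H_1 = Z^3.

H_0: b_0 = 7 − 0 − 6 = 1; torsion from ∂_1 factors > 1: none. So H_0 = Z.
H_1: b_1 = 9 − 6 − 0 = 3; torsion from ∂_2 factors > 1: none. So H_1 = Z^3.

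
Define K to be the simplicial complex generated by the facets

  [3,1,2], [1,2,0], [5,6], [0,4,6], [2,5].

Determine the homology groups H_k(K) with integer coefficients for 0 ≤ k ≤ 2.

H_0 = Z,  H_1 = Z,  H_2 = 0.

Order the vertices as 0 < 1 < 2 < 3 < 4 < 5 < 6. Listing each simplex with vertices in this order, K has dimension 2 with simplices:

  0-simplices (7): [0], [1], [2], [3], [4], [5], [6]
  1-simplices (10): [0,1], [0,2], [0,4], [0,6], [1,2], [1,3], [2,3], [2,5], [4,6], [5,6]
  2-simplices (3): [0,1,2], [0,4,6], [1,2,3]

giving chain groups C_0 ≅ Z^7, C_1 ≅ Z^10, C_2 ≅ Z^3.

∂_1: C_1 → C_0 maps an edge to its endpoints' difference, ∂[p,q] = q − p.
The 7×10 boundary matrix has rank 6 and Smith normal form diag(1,1,1,1,1,1).

The boundary map ∂_2: C_2 → C_1 sends each 2-simplex [p,q,r] to [q,r] − [p,r] + [p,q]. For instance
  ∂[0,1,2] = [1,2] − [0,2] + [0,1],
  ∂[0,4,6] = [4,6] − [0,6] + [0,4].
This gives a 10×3 integer matrix of rank 3; reducing to Smith normal form yields diagonal entries (1,1,1).

Computing H_k = (kernel of ∂_k) / (image of ∂_{k+1}):

  H_0: rank C_0 − rank ∂_1 = 7 − 6 = 1, and the invariant factors of ∂_1 are all 1, so H_0 ≅ Z.
  H_1: rank ker ∂_1 − rank ∂_2 = (10 − 6) − 3 = 1, and the invariant factors of ∂_2 are all 1, so H_1 ≅ Z.
  H_2: rank ker ∂_2 − rank ∂_3 = (3 − 3) − 0 = 0, and there is no ∂_3, so H_2 ≅ 0.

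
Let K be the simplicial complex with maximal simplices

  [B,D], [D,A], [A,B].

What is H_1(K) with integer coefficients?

H_1 = Z.

We work with the vertex ordering A < B < D. The simplices of K, each written with vertices in increasing order, are:

  0-simplices (3): A, B, D
  1-simplices (3): AB, AD, BD

Hence C_0 ≅ Z^3, C_1 ≅ Z^3.

The boundary map ∂_1: C_1 → C_0 is given by ∂[p,q] = [q] − [p]. For instance
  ∂AD = D − A.
The 3×3 boundary matrix has rank 2 and Smith normal form diag(1,1).

From H_k ≅ ker(∂_k) / im(∂_{k+1}) we obtain:

  H_1: rank ker ∂_1 − rank ∂_2 = (3 − 2) − 0 = 1, and there is no ∂_2, so H_1 = Z.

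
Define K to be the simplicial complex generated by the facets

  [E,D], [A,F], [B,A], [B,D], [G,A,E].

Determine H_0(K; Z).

H_0 ≅ Z.

Order the vertices as A < B < D < E < F < G. Listing each simplex with vertices in this order, K has dimension 2 with simplices:

  0-simplices (6): A, B, D, E, F, G
  1-simplices (7): AB, AE, AF, AG, BD, DE, EG
  2-simplices (1): AEG

so the chain groups are C_0 ≅ Z^6, C_1 ≅ Z^7, C_2 ≅ Z^1.

∂_1: C_1 → C_0 is given by ∂[p,q] = [q] − [p].
The resulting 6×7 matrix has rank 5, and its Smith normal form has invariant factors (1,1,1,1,1).

∂_2: C_2 → C_1 acts by ∂[p,q,r] = [q,r] − [p,r] + [p,q]. For instance
  ∂AEG = EG − AG + AE.
As a 7×1 matrix over Z this has rank 1, with invariant factors (1).

Reading off H_k = ker ∂_k / im ∂_{k+1}:

  H_0: rank C_0 − rank ∂_1 = 6 − 5 = 1, and the invariant factors of ∂_1 are all 1, so H_0 ≅ Z.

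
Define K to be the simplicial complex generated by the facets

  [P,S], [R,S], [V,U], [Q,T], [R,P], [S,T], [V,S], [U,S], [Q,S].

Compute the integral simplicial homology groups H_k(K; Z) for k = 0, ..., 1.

Take the total order P < Q < R < S < T < U < V on the vertex set. Then K (dimension 1) consists of the simplices:

  0-simplices (7): P, Q, R, S, T, U, V
  1-simplices (9): PR, PS, QS, QT, RS, ST, SU, SV, UV

so the chain groups are C_0 ≅ Z^7, C_1 ≅ Z^9.

Boundary ∂_1: C_1 → C_0 sends each edge [p,q] (with p < q) to q − p. For instance
  ∂SV = V − S.
As a 7×9 matrix over Z this has rank 6, with invariant factors (1,1,1,1,1,1).

Now H_k = ker ∂_k / im ∂_{k+1}, so:

  H_0: rank C_0 − rank ∂_1 = 7 − 6 = 1, and the invariant factors of ∂_1 are all 1, so H_0 = Z.
  H_1: rank ker ∂_1 − rank ∂_2 = (9 − 6) − 0 = 3, and there is no ∂_2, so H_1 = Z^3.

(K is a triangulation of a wedge of 3 circles.)

H_0 ≅ Z,  H_1 ≅ Z^3.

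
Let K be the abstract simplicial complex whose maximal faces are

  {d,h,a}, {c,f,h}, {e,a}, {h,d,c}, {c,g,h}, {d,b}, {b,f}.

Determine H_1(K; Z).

H_1 ≅ Z.

K has 8 vertices, 12 edges, 4 triangles.
rank ∂_1 = 7, rank ∂_2 = 4 ⇒ b_1 = 12 − 7 − 4 = 1; all invariant factors of ∂_2 are 1 so no torsion. So H_1 = Z.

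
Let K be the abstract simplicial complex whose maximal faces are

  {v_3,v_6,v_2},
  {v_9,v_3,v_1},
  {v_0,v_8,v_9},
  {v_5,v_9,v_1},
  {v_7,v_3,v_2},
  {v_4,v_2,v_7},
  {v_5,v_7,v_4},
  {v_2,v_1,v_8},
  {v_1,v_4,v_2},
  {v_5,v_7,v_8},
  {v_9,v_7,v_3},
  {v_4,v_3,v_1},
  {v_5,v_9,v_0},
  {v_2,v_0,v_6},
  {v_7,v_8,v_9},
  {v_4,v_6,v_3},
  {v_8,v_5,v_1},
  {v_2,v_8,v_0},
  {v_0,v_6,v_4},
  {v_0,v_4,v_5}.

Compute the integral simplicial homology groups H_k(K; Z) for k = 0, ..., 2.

Order the vertices as v_0 < v_1 < v_2 < v_3 < v_4 < v_5 < v_6 < v_7 < v_8 < v_9. Listing each simplex with vertices in this order, K has dimension 2 with simplices:

  0-simplices (10): [v_0], [v_1], [v_2], [v_3], [v_4], [v_5], [v_6], [v_7], [v_8], [v_9]
  1-simplices (30): (30 of them)
  2-simplices (20): (20 of them)

giving chain groups C_0 ≅ Z^10, C_1 ≅ Z^30, C_2 ≅ Z^20.

The boundary map ∂_1: C_1 → C_0 is given by ∂[p,q] = [q] − [p].
The 10×30 boundary matrix has rank 9 and Smith normal form diag(1,1,1,1,1,1,1,1,1).

Boundary ∂_2: C_2 → C_1 sends each 2-simplex [p,q,r] to [q,r] − [p,r] + [p,q]. For instance
  ∂[v_0,v_8,v_9] = [v_8,v_9] − [v_0,v_9] + [v_0,v_8],
  ∂[v_2,v_3,v_7] = [v_3,v_7] − [v_2,v_7] + [v_2,v_3].
As a 30×20 matrix over Z this has rank 20, with invariant factors (1,1,1,1,1,1,1,1,1,1,1,1,1,1,1,1,1,1,1,2).

Computing H_k = (kernel of ∂_k) / (image of ∂_{k+1}):

  H_0: rank C_0 − rank ∂_1 = 10 − 9 = 1, and the invariant factors of ∂_1 are all 1, so H_0 ≅ Z.
  H_1: rank ker ∂_1 − rank ∂_2 = (30 − 9) − 20 = 1, and ∂_2 has invariant factor 2 > 1, so H_1 ≅ Z ⊕ Z/2.
  H_2: rank ker ∂_2 − rank ∂_3 = (20 − 20) − 0 = 0, and there is no ∂_3, so H_2 ≅ 0.

As a check, the Euler characteristic is 10 − 30 + 20 = 0, which agrees with 1 − 1 + 0 = 0.

H_0 ≅ Z,  H_1 ≅ Z ⊕ Z/2,  H_2 = 0.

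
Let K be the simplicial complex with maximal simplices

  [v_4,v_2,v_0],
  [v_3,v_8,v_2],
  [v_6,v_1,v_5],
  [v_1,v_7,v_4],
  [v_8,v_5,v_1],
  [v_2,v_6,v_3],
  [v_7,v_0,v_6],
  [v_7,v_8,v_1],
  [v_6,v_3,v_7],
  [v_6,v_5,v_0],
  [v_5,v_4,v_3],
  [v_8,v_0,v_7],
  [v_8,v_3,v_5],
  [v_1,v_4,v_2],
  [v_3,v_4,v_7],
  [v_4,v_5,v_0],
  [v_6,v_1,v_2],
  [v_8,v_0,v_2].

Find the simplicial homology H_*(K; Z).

H_0 ≅ Z,  H_1 ≅ Z^2,  H_2 ≅ Z.

We work with the vertex ordering v_0 < v_1 < v_2 < v_3 < v_4 < v_5 < v_6 < v_7 < v_8. The simplices of K, each written with vertices in increasing order, are:

  0-simplices (9): [v_0], [v_1], [v_2], [v_3], [v_4], [v_5], [v_6], [v_7], [v_8]
  1-simplices (27): (27 of them)
  2-simplices (18): (18 of them)

so the chain groups are C_0 ≅ Z^9, C_1 ≅ Z^27, C_2 ≅ Z^18.

Boundary ∂_1: C_1 → C_0 is given by ∂[p,q] = [q] − [p]. For instance
  ∂[v_3,v_4] = [v_4] − [v_3].
The 9×27 boundary matrix has rank 8 and Smith normal form diag(1,1,1,1,1,1,1,1).

Boundary ∂_2: C_2 → C_1 maps a triangle to the signed sum of its edges. For instance
  ∂[v_1,v_7,v_8] = [v_7,v_8] − [v_1,v_8] + [v_1,v_7],
  ∂[v_3,v_4,v_5] = [v_4,v_5] − [v_3,v_5] + [v_3,v_4].
As a 27×18 matrix over Z this has rank 17, with invariant factors (1,1,1,1,1,1,1,1,1,1,1,1,1,1,1,1,1).

Reading off H_k = ker ∂_k / im ∂_{k+1}:

  H_0: rank C_0 − rank ∂_1 = 9 − 8 = 1, and the invariant factors of ∂_1 are all 1, so H_0 ≅ Z.
  H_1: rank ker ∂_1 − rank ∂_2 = (27 − 8) − 17 = 2, and the invariant factors of ∂_2 are all 1, so H_1 ≅ Z^2.
  H_2: rank ker ∂_2 − rank ∂_3 = (18 − 17) − 0 = 1, and there is no ∂_3, so H_2 ≅ Z.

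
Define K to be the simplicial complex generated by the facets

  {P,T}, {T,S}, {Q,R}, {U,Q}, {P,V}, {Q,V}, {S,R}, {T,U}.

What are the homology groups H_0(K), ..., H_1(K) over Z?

We work with the vertex ordering P < Q < R < S < T < U < V. The simplices of K, each written with vertices in increasing order, are:

  0-simplices (7): P, Q, R, S, T, U, V
  1-simplices (8): PT, PV, QR, QU, QV, RS, ST, TU

giving chain groups C_0 ≅ Z^7, C_1 ≅ Z^8.

∂_1: C_1 → C_0 sends each edge [p,q] (with p < q) to q − p.
This gives a 7×8 integer matrix of rank 6; reducing to Smith normal form yields diagonal entries (1,1,1,1,1,1).

Now H_k = ker ∂_k / im ∂_{k+1}, so:

  H_0: rank C_0 − rank ∂_1 = 7 − 6 = 1, and the invariant factors of ∂_1 are all 1, so H_0 = Z.
  H_1: rank ker ∂_1 − rank ∂_2 = (8 − 6) − 0 = 2, and there is no ∂_2, so H_1 = Z^2.

As a check, the Euler characteristic is 7 − 8 = -1, which agrees with 1 − 2 = -1.

H_0 ≅ Z,  H_1 ≅ Z^2.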